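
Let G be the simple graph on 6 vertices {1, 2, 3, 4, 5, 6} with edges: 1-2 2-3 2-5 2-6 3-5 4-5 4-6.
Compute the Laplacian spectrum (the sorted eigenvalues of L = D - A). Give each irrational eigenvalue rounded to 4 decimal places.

[0, 0.8817, 1.4506, 2.5341, 3.8647, 5.2688]

Each diagonal entry of L is the vertex degree and each off-diagonal entry is -1 where an edge is present, 0 otherwise; in the order [1, 2, 3, 4, 5, 6] the diagonal is [1, 4, 2, 2, 3, 2]. Diagonalising L (or applying a numerical eigensolver to the 6x6 matrix) gives the spectrum above. The eigenvalues sum to 14, which equals trace(L) = 2|E|.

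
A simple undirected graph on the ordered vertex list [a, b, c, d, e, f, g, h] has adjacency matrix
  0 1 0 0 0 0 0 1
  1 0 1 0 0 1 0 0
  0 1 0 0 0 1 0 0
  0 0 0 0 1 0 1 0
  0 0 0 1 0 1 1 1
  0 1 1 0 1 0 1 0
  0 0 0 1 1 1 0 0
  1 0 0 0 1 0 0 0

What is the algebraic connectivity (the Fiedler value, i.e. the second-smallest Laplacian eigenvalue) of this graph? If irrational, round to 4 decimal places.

Each diagonal entry of L is the vertex degree and each off-diagonal entry is -1 where an edge is present, 0 otherwise; in the order [a, b, c, d, e, f, g, h] the diagonal is [2, 3, 2, 2, 4, 4, 3, 2]. Computing the eigenvalues of L and sorting gives [0, 0.8634, 1.1295, 2.5466, 3.1211, 4, 4.7814, 5.5579]. The Fiedler value lambda_2 = 0.8634 is strictly positive, so the graph is connected. There is one zero in the spectrum, matching the 1 component.

0.8634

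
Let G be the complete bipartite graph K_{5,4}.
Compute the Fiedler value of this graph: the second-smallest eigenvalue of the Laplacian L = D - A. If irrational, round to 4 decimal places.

The graph has 9 vertices and degree multiset [5, 5, 5, 5, 4, 4, 4, 4, 4]; D is the diagonal matrix of degrees and L = D - A. Computing the eigenvalues of L and sorting gives [0, 4, 4, 4, 4, 5, 5, 5, 9]. The Fiedler value lambda_2 = 4 is strictly positive, so the graph is connected. The eigenvalues sum to 40, which equals trace(L) = 2|E|.

4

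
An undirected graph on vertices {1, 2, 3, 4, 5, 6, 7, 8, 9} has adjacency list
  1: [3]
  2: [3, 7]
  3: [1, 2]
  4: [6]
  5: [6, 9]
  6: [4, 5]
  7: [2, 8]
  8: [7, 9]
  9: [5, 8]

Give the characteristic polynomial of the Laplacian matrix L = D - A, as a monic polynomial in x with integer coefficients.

Each diagonal entry of L is the vertex degree and each off-diagonal entry is -1 where an edge is present, 0 otherwise; in the order [1, 2, 3, 4, 5, 6, 7, 8, 9] the diagonal is [1, 2, 2, 1, 2, 2, 2, 2, 2]. L has integer entries, so p(x) = det(xI - L) has integer coefficients. Expanding the determinant yields x^9 - 16x^8 + 105x^7 - 364x^6 + 715x^5 - 792x^4 + 462x^3 - 120x^2 + 9x. The coefficient of x^8 equals -trace(L) = -16, matching the sum of degrees. By the matrix-tree theorem the graph has (1/9) * product of the nonzero eigenvalues = 1 spanning tree. The eigenvalues sum to 16, which equals trace(L) = 2|E|.

x^9 - 16x^8 + 105x^7 - 364x^6 + 715x^5 - 792x^4 + 462x^3 - 120x^2 + 9x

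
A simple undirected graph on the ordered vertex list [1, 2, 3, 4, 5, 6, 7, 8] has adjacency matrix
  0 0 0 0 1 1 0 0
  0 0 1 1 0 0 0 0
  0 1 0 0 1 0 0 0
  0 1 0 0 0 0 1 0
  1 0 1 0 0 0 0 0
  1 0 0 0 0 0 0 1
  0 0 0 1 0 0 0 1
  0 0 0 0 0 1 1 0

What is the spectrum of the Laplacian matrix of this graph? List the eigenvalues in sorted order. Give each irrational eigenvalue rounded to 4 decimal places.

[0, 0.5858, 0.5858, 2, 2, 3.4142, 3.4142, 4]

With the vertex order [1, 2, 3, 4, 5, 6, 7, 8], the degrees are [2, 2, 2, 2, 2, 2, 2, 2], giving D = diag(2, 2, 2, 2, 2, 2, 2, 2) and L = D - A. Since every row of L sums to 0, the all-ones vector is in the kernel and 0 is an eigenvalue. The eigenvalues sum to 16, which equals trace(L) = 2|E|.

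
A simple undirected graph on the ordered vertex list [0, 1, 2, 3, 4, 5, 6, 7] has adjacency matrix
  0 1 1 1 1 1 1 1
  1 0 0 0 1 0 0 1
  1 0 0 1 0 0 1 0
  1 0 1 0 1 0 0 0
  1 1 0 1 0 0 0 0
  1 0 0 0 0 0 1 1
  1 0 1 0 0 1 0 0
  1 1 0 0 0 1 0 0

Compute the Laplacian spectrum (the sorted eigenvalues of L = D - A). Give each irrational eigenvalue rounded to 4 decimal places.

[0, 1.7530, 1.7530, 3.4450, 3.4450, 4.8019, 4.8019, 8]

Reading degrees in the order [0, 1, 2, 3, 4, 5, 6, 7] gives [7, 3, 3, 3, 3, 3, 3, 3]; set D = diag(7, 3, 3, 3, 3, 3, 3, 3) and form L = D - A. The multiplicity of 0 as a Laplacian eigenvalue equals the number of connected components.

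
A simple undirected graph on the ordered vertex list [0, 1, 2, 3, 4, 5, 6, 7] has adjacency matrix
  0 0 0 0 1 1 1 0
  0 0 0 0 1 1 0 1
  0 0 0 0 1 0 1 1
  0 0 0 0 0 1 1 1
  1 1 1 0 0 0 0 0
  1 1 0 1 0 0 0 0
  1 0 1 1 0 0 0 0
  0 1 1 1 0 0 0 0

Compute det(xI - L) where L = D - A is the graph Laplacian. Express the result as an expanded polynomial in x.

Reading degrees in the order [0, 1, 2, 3, 4, 5, 6, 7] gives [3, 3, 3, 3, 3, 3, 3, 3]; set D = diag(3, 3, 3, 3, 3, 3, 3, 3) and form L = D - A. L has integer entries, so p(x) = det(xI - L) has integer coefficients. Expanding the determinant yields x^8 - 24x^7 + 240x^6 - 1296x^5 + 4080x^4 - 7488x^3 + 7424x^2 - 3072x. The coefficient of x^7 equals -trace(L) = -24, matching the sum of degrees.

x^8 - 24x^7 + 240x^6 - 1296x^5 + 4080x^4 - 7488x^3 + 7424x^2 - 3072x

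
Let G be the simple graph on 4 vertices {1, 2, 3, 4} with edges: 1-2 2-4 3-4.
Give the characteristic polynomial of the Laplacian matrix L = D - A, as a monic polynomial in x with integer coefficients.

Each diagonal entry of L is the vertex degree and each off-diagonal entry is -1 where an edge is present, 0 otherwise; in the order [1, 2, 3, 4] the diagonal is [1, 2, 1, 2]. L has integer entries, so p(x) = det(xI - L) has integer coefficients. Expanding the determinant yields x^4 - 6x^3 + 10x^2 - 4x. The constant term is 0 because L is singular (the all-ones vector lies in its kernel). By the matrix-tree theorem the graph has (1/4) * product of the nonzero eigenvalues = 1 spanning tree.

x^4 - 6x^3 + 10x^2 - 4x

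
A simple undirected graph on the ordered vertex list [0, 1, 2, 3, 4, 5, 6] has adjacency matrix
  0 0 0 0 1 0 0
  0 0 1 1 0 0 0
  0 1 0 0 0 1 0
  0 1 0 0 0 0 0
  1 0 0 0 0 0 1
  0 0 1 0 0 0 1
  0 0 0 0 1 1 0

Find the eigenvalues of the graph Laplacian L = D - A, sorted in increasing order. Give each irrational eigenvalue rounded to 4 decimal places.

Reading degrees in the order [0, 1, 2, 3, 4, 5, 6] gives [1, 2, 2, 1, 2, 2, 2]; set D = diag(1, 2, 2, 1, 2, 2, 2) and form L = D - A. Diagonalising L (or applying a numerical eigensolver to the 7x7 matrix) gives the spectrum above. The single zero eigenvalue shows the graph is connected.

[0, 0.1981, 0.7530, 1.5550, 2.4450, 3.2470, 3.8019]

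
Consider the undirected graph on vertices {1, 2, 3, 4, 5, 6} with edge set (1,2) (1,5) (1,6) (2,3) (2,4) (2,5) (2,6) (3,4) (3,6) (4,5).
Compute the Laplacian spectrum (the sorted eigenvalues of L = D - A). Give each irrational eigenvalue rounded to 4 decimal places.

Each diagonal entry of L is the vertex degree and each off-diagonal entry is -1 where an edge is present, 0 otherwise; in the order [1, 2, 3, 4, 5, 6] the diagonal is [3, 5, 3, 3, 3, 3]. Since every row of L sums to 0, the all-ones vector is in the kernel and 0 is an eigenvalue. The single zero eigenvalue shows the graph is connected. The largest eigenvalue, 6, is at most the vertex count 6.

[0, 2.3820, 2.3820, 4.6180, 4.6180, 6]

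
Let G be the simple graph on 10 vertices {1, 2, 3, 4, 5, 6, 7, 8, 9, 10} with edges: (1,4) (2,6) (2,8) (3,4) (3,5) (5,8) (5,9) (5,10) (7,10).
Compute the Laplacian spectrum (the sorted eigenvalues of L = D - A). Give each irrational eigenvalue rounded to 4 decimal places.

Reading degrees in the order [1, 2, 3, 4, 5, 6, 7, 8, 9, 10] gives [1, 2, 2, 2, 4, 1, 1, 2, 1, 2]; set D = diag(1, 2, 2, 2, 4, 1, 1, 2, 1, 2) and form L = D - A. L is symmetric positive semidefinite, so every eigenvalue is real and nonnegative. The largest eigenvalue, 5.2516, is at most the vertex count 10. The eigenvalues sum to 18, which equals trace(L) = 2|E|.

[0, 0.1981, 0.2937, 0.6603, 1.3427, 1.5550, 2.3831, 3.0686, 3.2470, 5.2516]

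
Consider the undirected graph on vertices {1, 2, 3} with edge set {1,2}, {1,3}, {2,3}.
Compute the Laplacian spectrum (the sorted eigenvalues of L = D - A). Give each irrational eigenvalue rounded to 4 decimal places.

[0, 3, 3]

With the vertex order [1, 2, 3], the degrees are [2, 2, 2], giving D = diag(2, 2, 2) and L = D - A. L is symmetric positive semidefinite, so every eigenvalue is real and nonnegative. The single zero eigenvalue shows the graph is connected. There is one zero in the spectrum, matching the 1 component. The largest eigenvalue, 3, is at most the vertex count 3.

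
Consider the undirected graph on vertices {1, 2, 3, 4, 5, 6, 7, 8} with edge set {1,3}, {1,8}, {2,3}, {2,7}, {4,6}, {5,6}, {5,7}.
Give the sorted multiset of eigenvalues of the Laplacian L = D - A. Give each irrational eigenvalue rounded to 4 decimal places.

[0, 0.1522, 0.5858, 1.2346, 2, 2.7654, 3.4142, 3.8478]

With the vertex order [1, 2, 3, 4, 5, 6, 7, 8], the degrees are [2, 2, 2, 1, 2, 2, 2, 1], giving D = diag(2, 2, 2, 1, 2, 2, 2, 1) and L = D - A. Diagonalising L (or applying a numerical eigensolver to the 8x8 matrix) gives the spectrum above.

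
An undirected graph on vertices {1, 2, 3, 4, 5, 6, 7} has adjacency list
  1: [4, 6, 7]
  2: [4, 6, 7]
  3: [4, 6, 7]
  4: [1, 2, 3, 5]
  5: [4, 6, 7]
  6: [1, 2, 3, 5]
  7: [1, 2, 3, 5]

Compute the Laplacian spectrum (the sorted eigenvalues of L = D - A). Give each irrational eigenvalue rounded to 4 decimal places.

[0, 3, 3, 3, 4, 4, 7]

Reading degrees in the order [1, 2, 3, 4, 5, 6, 7] gives [3, 3, 3, 4, 3, 4, 4]; set D = diag(3, 3, 3, 4, 3, 4, 4) and form L = D - A. Diagonalising L (or applying a numerical eigensolver to the 7x7 matrix) gives the spectrum above. By the matrix-tree theorem the graph has (1/7) * product of the nonzero eigenvalues = 432 spanning trees. The largest eigenvalue, 7, is at most the vertex count 7.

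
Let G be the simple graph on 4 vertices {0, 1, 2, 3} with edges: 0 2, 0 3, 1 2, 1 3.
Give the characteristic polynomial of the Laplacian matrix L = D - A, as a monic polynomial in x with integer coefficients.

With the vertex order [0, 1, 2, 3], the degrees are [2, 2, 2, 2], giving D = diag(2, 2, 2, 2) and L = D - A. Computing det(xI - L) by cofactor expansion (or equivalently via sum-over-permutations) gives x^4 - 8x^3 + 20x^2 - 16x. The constant term is 0 because L is singular (the all-ones vector lies in its kernel). By the matrix-tree theorem the graph has (1/4) * product of the nonzero eigenvalues = 4 spanning trees. The eigenvalues sum to 8, which equals trace(L) = 2|E|.

x^4 - 8x^3 + 20x^2 - 16x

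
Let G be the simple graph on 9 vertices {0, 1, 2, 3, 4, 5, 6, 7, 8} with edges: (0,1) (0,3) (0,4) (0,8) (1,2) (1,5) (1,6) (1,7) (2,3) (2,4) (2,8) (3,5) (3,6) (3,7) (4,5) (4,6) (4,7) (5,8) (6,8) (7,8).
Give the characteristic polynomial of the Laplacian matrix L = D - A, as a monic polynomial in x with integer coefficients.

x^9 - 40x^8 + 690x^7 - 6720x^6 + 40485x^5 - 154704x^4 + 366560x^3 - 492800x^2 + 288000x

With the vertex order [0, 1, 2, 3, 4, 5, 6, 7, 8], the degrees are [4, 5, 4, 5, 5, 4, 4, 4, 5], giving D = diag(4, 5, 4, 5, 5, 4, 4, 4, 5) and L = D - A. L has integer entries, so p(x) = det(xI - L) has integer coefficients. Expanding the determinant yields x^9 - 40x^8 + 690x^7 - 6720x^6 + 40485x^5 - 154704x^4 + 366560x^3 - 492800x^2 + 288000x. Since p(0) = det(-L) = 0, x divides p(x). The eigenvalues sum to 40, which equals trace(L) = 2|E|.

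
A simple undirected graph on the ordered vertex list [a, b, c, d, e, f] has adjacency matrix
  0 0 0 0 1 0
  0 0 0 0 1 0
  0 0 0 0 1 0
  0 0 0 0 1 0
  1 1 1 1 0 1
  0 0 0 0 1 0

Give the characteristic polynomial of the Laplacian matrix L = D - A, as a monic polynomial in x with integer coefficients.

x^6 - 10x^5 + 30x^4 - 40x^3 + 25x^2 - 6x

With the vertex order [a, b, c, d, e, f], the degrees are [1, 1, 1, 1, 5, 1], giving D = diag(1, 1, 1, 1, 5, 1) and L = D - A. L has integer entries, so p(x) = det(xI - L) has integer coefficients. Expanding the determinant yields x^6 - 10x^5 + 30x^4 - 40x^3 + 25x^2 - 6x. Since p(0) = det(-L) = 0, x divides p(x).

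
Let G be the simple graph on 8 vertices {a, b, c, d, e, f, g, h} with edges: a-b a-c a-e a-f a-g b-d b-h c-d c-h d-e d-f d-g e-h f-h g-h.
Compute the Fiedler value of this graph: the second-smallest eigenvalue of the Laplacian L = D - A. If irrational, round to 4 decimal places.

3

Each diagonal entry of L is the vertex degree and each off-diagonal entry is -1 where an edge is present, 0 otherwise; in the order [a, b, c, d, e, f, g, h] the diagonal is [5, 3, 3, 5, 3, 3, 3, 5]. Computing the eigenvalues of L and sorting gives [0, 3, 3, 3, 3, 5, 5, 8]. The Fiedler value lambda_2 = 3 is strictly positive, so the graph is connected. The largest eigenvalue, 8, is at most the vertex count 8. By the matrix-tree theorem the graph has (1/8) * product of the nonzero eigenvalues = 2025 spanning trees.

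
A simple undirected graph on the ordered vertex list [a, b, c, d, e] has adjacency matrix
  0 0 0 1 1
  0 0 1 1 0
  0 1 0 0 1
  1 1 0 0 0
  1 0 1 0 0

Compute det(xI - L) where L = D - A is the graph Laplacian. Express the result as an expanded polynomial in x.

x^5 - 10x^4 + 35x^3 - 50x^2 + 25x

Reading degrees in the order [a, b, c, d, e] gives [2, 2, 2, 2, 2]; set D = diag(2, 2, 2, 2, 2) and form L = D - A. Computing det(xI - L) by cofactor expansion (or equivalently via sum-over-permutations) gives x^5 - 10x^4 + 35x^3 - 50x^2 + 25x. The constant term is 0 because L is singular (the all-ones vector lies in its kernel).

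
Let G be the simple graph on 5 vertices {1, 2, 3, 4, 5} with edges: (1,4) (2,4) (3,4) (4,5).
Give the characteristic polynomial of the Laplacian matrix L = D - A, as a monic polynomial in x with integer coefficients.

Reading degrees in the order [1, 2, 3, 4, 5] gives [1, 1, 1, 4, 1]; set D = diag(1, 1, 1, 4, 1) and form L = D - A. Computing det(xI - L) by cofactor expansion (or equivalently via sum-over-permutations) gives x^5 - 8x^4 + 18x^3 - 16x^2 + 5x. The coefficient of x^4 equals -trace(L) = -8, matching the sum of degrees. By the matrix-tree theorem the graph has (1/5) * product of the nonzero eigenvalues = 1 spanning tree. The largest eigenvalue, 5, is at most the vertex count 5.

x^5 - 8x^4 + 18x^3 - 16x^2 + 5x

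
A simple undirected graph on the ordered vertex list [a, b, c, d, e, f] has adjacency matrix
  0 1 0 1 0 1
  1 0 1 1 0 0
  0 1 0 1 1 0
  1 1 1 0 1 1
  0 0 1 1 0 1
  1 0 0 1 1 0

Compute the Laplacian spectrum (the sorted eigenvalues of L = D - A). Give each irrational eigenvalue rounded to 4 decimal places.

[0, 2.3820, 2.3820, 4.6180, 4.6180, 6]

With the vertex order [a, b, c, d, e, f], the degrees are [3, 3, 3, 5, 3, 3], giving D = diag(3, 3, 3, 5, 3, 3) and L = D - A. The multiplicity of 0 as a Laplacian eigenvalue equals the number of connected components. The single zero eigenvalue shows the graph is connected. By the matrix-tree theorem the graph has (1/6) * product of the nonzero eigenvalues = 121 spanning trees.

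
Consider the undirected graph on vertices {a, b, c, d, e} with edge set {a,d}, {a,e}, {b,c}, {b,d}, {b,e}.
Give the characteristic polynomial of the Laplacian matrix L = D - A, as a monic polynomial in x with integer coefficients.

With the vertex order [a, b, c, d, e], the degrees are [2, 3, 1, 2, 2], giving D = diag(2, 3, 1, 2, 2) and L = D - A. L has integer entries, so p(x) = det(xI - L) has integer coefficients. Expanding the determinant yields x^5 - 10x^4 + 34x^3 - 46x^2 + 20x. The constant term is 0 because L is singular (the all-ones vector lies in its kernel). There is one zero in the spectrum, matching the 1 component. The eigenvalues sum to 10, which equals trace(L) = 2|E|.

x^5 - 10x^4 + 34x^3 - 46x^2 + 20x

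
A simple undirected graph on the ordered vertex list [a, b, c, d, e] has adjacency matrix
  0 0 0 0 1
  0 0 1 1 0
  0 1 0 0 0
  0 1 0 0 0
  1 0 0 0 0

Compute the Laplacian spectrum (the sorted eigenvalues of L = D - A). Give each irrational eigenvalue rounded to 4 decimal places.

With the vertex order [a, b, c, d, e], the degrees are [1, 2, 1, 1, 1], giving D = diag(1, 2, 1, 1, 1) and L = D - A. Diagonalising L (or applying a numerical eigensolver to the 5x5 matrix) gives the spectrum above. The 2 zero eigenvalues correspond to the 2 connected components. The eigenvalues sum to 6, which equals trace(L) = 2|E|.

[0, 0, 1, 2, 3]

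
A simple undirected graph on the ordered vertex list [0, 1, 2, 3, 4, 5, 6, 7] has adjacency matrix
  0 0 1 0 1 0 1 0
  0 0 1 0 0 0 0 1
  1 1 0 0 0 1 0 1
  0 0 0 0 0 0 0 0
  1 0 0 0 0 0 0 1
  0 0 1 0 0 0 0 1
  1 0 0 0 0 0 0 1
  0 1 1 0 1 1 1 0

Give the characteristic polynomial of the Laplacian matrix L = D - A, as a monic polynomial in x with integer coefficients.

Each diagonal entry of L is the vertex degree and each off-diagonal entry is -1 where an edge is present, 0 otherwise; in the order [0, 1, 2, 3, 4, 5, 6, 7] the diagonal is [3, 2, 4, 0, 2, 2, 2, 5]. Computing det(xI - L) by cofactor expansion (or equivalently via sum-over-permutations) gives x^8 - 20x^7 + 157x^6 - 618x^5 + 1288x^4 - 1352x^3 + 560x^2. The constant term is 0 because L is singular (the all-ones vector lies in its kernel).

x^8 - 20x^7 + 157x^6 - 618x^5 + 1288x^4 - 1352x^3 + 560x^2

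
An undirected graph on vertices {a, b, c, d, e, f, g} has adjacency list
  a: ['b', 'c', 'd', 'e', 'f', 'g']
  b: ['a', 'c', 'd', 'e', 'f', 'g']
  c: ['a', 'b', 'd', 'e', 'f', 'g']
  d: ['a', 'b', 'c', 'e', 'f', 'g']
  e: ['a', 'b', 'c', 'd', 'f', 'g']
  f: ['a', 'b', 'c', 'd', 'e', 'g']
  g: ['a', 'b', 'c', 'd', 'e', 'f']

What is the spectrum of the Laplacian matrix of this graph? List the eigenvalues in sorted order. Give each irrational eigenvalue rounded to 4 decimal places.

Each diagonal entry of L is the vertex degree and each off-diagonal entry is -1 where an edge is present, 0 otherwise; in the order [a, b, c, d, e, f, g] the diagonal is [6, 6, 6, 6, 6, 6, 6]. Since every row of L sums to 0, the all-ones vector is in the kernel and 0 is an eigenvalue. There is one zero in the spectrum, matching the 1 component.

[0, 7, 7, 7, 7, 7, 7]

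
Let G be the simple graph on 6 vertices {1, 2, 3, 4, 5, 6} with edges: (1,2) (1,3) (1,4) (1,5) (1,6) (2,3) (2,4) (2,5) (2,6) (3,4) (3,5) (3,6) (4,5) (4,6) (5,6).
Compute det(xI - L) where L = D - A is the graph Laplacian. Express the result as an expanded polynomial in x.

x^6 - 30x^5 + 360x^4 - 2160x^3 + 6480x^2 - 7776x

With the vertex order [1, 2, 3, 4, 5, 6], the degrees are [5, 5, 5, 5, 5, 5], giving D = diag(5, 5, 5, 5, 5, 5) and L = D - A. The eigenvalues of L are [0, 6, 6, 6, 6, 6]; the characteristic polynomial is the product of (x - lambda_i), which multiplies out to x^6 - 30x^5 + 360x^4 - 2160x^3 + 6480x^2 - 7776x. The constant term is 0 because L is singular (the all-ones vector lies in its kernel). The eigenvalues sum to 30, which equals trace(L) = 2|E|.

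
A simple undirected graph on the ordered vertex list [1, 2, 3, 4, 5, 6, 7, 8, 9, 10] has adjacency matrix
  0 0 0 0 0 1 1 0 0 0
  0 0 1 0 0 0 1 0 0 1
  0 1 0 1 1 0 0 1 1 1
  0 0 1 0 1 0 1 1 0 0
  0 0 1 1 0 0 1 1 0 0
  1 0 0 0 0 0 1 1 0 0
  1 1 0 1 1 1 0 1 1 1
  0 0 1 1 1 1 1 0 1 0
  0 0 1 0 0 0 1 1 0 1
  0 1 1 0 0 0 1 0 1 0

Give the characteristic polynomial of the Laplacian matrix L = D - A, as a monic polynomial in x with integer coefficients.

x^10 - 44x^9 + 835x^8 - 8958x^7 + 59766x^6 - 256578x^5 + 706673x^4 - 1199336x^3 + 1131925x^2 - 449100x

With the vertex order [1, 2, 3, 4, 5, 6, 7, 8, 9, 10], the degrees are [2, 3, 6, 4, 4, 3, 8, 6, 4, 4], giving D = diag(2, 3, 6, 4, 4, 3, 8, 6, 4, 4) and L = D - A. Computing det(xI - L) by cofactor expansion (or equivalently via sum-over-permutations) gives x^10 - 44x^9 + 835x^8 - 8958x^7 + 59766x^6 - 256578x^5 + 706673x^4 - 1199336x^3 + 1131925x^2 - 449100x. The constant term is 0 because L is singular (the all-ones vector lies in its kernel).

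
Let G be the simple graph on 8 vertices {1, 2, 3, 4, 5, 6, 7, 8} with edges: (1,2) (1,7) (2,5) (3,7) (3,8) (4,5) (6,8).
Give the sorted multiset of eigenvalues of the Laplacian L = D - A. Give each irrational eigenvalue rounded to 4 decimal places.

With the vertex order [1, 2, 3, 4, 5, 6, 7, 8], the degrees are [2, 2, 2, 1, 2, 1, 2, 2], giving D = diag(2, 2, 2, 1, 2, 1, 2, 2) and L = D - A. Diagonalising L (or applying a numerical eigensolver to the 8x8 matrix) gives the spectrum above. The single zero eigenvalue shows the graph is connected. By the matrix-tree theorem the graph has (1/8) * product of the nonzero eigenvalues = 1 spanning tree.

[0, 0.1522, 0.5858, 1.2346, 2, 2.7654, 3.4142, 3.8478]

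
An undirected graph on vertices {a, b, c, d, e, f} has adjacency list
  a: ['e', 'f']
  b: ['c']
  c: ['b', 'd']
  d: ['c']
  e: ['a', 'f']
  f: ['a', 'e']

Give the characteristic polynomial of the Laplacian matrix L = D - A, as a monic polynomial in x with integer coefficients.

x^6 - 10x^5 + 36x^4 - 54x^3 + 27x^2

Each diagonal entry of L is the vertex degree and each off-diagonal entry is -1 where an edge is present, 0 otherwise; in the order [a, b, c, d, e, f] the diagonal is [2, 1, 2, 1, 2, 2]. The eigenvalues of L are [0, 0, 1, 3, 3, 3]; the characteristic polynomial is the product of (x - lambda_i), which multiplies out to x^6 - 10x^5 + 36x^4 - 54x^3 + 27x^2. Since p(0) = det(-L) = 0, x divides p(x). The eigenvalues sum to 10, which equals trace(L) = 2|E|.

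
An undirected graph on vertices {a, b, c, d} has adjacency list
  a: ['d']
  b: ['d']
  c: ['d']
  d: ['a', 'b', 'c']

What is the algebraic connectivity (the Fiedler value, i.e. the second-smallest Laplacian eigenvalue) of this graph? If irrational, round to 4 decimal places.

Each diagonal entry of L is the vertex degree and each off-diagonal entry is -1 where an edge is present, 0 otherwise; in the order [a, b, c, d] the diagonal is [1, 1, 1, 3]. Computing the eigenvalues of L and sorting gives [0, 1, 1, 4]. The Fiedler value lambda_2 = 1 is strictly positive, so the graph is connected. There is one zero in the spectrum, matching the 1 component.

1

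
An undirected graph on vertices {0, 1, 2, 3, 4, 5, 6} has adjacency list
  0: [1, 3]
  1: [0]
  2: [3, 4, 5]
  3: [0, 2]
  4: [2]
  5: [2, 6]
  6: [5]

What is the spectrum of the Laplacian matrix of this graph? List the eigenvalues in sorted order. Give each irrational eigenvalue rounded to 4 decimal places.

With the vertex order [0, 1, 2, 3, 4, 5, 6], the degrees are [2, 1, 3, 2, 1, 2, 1], giving D = diag(2, 1, 3, 2, 1, 2, 1) and L = D - A. The multiplicity of 0 as a Laplacian eigenvalue equals the number of connected components. The single zero eigenvalue shows the graph is connected. There is one zero in the spectrum, matching the 1 component.

[0, 0.2603, 0.6262, 1.4055, 2.2742, 3.0996, 4.3342]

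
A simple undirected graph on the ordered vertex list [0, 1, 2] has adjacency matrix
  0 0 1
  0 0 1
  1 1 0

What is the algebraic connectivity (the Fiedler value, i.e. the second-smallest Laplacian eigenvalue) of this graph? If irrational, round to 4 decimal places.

With the vertex order [0, 1, 2], the degrees are [1, 1, 2], giving D = diag(1, 1, 2) and L = D - A. The sorted Laplacian eigenvalues are [0, 1, 3]; the algebraic connectivity is the second entry, 1. By the matrix-tree theorem the graph has (1/3) * product of the nonzero eigenvalues = 1 spanning tree.

1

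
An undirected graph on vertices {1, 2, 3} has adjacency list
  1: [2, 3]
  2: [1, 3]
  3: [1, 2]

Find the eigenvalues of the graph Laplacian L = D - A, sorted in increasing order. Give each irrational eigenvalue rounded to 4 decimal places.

[0, 3, 3]

With the vertex order [1, 2, 3], the degrees are [2, 2, 2], giving D = diag(2, 2, 2) and L = D - A. L is symmetric positive semidefinite, so every eigenvalue is real and nonnegative. The single zero eigenvalue shows the graph is connected. The largest eigenvalue, 3, is at most the vertex count 3.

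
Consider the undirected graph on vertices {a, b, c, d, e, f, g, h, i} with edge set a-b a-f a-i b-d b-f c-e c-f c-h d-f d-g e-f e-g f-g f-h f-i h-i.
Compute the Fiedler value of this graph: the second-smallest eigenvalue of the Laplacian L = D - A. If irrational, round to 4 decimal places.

1.5858

Each diagonal entry of L is the vertex degree and each off-diagonal entry is -1 where an edge is present, 0 otherwise; in the order [a, b, c, d, e, f, g, h, i] the diagonal is [3, 3, 3, 3, 3, 8, 3, 3, 3]. The smallest Laplacian eigenvalue is always 0. The next one, lambda_2 = 1.5858, measures how hard the graph is to disconnect: larger values mean better connectivity. There is one zero in the spectrum, matching the 1 component.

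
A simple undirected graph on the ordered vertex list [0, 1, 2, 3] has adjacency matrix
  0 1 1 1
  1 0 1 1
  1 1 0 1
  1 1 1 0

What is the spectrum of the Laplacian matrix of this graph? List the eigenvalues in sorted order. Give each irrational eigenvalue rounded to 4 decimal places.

Each diagonal entry of L is the vertex degree and each off-diagonal entry is -1 where an edge is present, 0 otherwise; in the order [0, 1, 2, 3] the diagonal is [3, 3, 3, 3]. The multiplicity of 0 as a Laplacian eigenvalue equals the number of connected components.

[0, 4, 4, 4]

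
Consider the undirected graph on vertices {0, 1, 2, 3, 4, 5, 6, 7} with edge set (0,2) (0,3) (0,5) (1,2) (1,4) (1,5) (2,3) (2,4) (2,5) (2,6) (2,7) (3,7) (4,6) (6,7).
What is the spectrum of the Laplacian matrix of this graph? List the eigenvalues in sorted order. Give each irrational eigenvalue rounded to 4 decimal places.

[0, 1.7530, 1.7530, 3.4450, 3.4450, 4.8019, 4.8019, 8]

Reading degrees in the order [0, 1, 2, 3, 4, 5, 6, 7] gives [3, 3, 7, 3, 3, 3, 3, 3]; set D = diag(3, 3, 7, 3, 3, 3, 3, 3) and form L = D - A. L is symmetric positive semidefinite, so every eigenvalue is real and nonnegative. The single zero eigenvalue shows the graph is connected. There is one zero in the spectrum, matching the 1 component.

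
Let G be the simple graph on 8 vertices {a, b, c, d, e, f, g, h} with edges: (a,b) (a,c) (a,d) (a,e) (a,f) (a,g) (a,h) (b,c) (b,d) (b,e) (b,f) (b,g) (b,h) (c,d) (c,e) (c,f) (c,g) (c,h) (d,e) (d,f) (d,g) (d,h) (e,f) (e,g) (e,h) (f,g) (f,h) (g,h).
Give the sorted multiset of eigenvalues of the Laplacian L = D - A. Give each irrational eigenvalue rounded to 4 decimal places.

[0, 8, 8, 8, 8, 8, 8, 8]

With the vertex order [a, b, c, d, e, f, g, h], the degrees are [7, 7, 7, 7, 7, 7, 7, 7], giving D = diag(7, 7, 7, 7, 7, 7, 7, 7) and L = D - A. L is symmetric positive semidefinite, so every eigenvalue is real and nonnegative. The single zero eigenvalue shows the graph is connected. There is one zero in the spectrum, matching the 1 component.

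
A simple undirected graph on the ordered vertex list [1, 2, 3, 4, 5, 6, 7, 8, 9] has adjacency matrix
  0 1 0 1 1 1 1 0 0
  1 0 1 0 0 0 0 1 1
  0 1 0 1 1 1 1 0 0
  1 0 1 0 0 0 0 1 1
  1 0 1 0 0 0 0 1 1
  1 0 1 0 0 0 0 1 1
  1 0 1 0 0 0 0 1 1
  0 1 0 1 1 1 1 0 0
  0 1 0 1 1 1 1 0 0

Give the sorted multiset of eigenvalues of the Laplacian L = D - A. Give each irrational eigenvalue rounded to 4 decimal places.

Each diagonal entry of L is the vertex degree and each off-diagonal entry is -1 where an edge is present, 0 otherwise; in the order [1, 2, 3, 4, 5, 6, 7, 8, 9] the diagonal is [5, 4, 5, 4, 4, 4, 4, 5, 5]. Diagonalising L (or applying a numerical eigensolver to the 9x9 matrix) gives the spectrum above. The single zero eigenvalue shows the graph is connected. By the matrix-tree theorem the graph has (1/9) * product of the nonzero eigenvalues = 32000 spanning trees.

[0, 4, 4, 4, 4, 5, 5, 5, 9]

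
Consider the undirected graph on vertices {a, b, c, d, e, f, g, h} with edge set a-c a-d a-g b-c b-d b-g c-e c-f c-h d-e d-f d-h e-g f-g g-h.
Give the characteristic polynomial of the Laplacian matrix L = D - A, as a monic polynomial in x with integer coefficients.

Each diagonal entry of L is the vertex degree and each off-diagonal entry is -1 where an edge is present, 0 otherwise; in the order [a, b, c, d, e, f, g, h] the diagonal is [3, 3, 5, 5, 3, 3, 5, 3]. The eigenvalues of L are [0, 3, 3, 3, 3, 5, 5, 8]; the characteristic polynomial is the product of (x - lambda_i), which multiplies out to x^8 - 30x^7 + 375x^6 - 2540x^5 + 10095x^4 - 23598x^3 + 30105x^2 - 16200x. The constant term is 0 because L is singular (the all-ones vector lies in its kernel). The largest eigenvalue, 8, is at most the vertex count 8.

x^8 - 30x^7 + 375x^6 - 2540x^5 + 10095x^4 - 23598x^3 + 30105x^2 - 16200x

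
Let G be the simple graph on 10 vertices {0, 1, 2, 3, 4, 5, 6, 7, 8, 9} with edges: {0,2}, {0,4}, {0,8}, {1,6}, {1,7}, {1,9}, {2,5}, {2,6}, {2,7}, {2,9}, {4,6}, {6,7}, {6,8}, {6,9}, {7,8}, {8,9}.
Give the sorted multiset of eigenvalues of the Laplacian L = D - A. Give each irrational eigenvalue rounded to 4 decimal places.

[0, 0, 0.8832, 1.5592, 2.8523, 4, 4, 4.6646, 6.6182, 7.4225]

With the vertex order [0, 1, 2, 3, 4, 5, 6, 7, 8, 9], the degrees are [3, 3, 5, 0, 2, 1, 6, 4, 4, 4], giving D = diag(3, 3, 5, 0, 2, 1, 6, 4, 4, 4) and L = D - A. The multiplicity of 0 as a Laplacian eigenvalue equals the number of connected components. The 2 zero eigenvalues correspond to the 2 connected components. There are 2 zeros in the spectrum, matching the 2 components.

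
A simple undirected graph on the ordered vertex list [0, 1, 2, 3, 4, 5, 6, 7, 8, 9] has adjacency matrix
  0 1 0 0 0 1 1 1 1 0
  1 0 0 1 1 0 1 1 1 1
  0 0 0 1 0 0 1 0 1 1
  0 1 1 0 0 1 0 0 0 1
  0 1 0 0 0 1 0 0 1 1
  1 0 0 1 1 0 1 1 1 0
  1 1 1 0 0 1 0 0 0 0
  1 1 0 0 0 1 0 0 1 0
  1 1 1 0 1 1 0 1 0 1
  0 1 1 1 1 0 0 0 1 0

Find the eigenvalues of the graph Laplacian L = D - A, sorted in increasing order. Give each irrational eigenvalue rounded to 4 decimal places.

With the vertex order [0, 1, 2, 3, 4, 5, 6, 7, 8, 9], the degrees are [5, 7, 4, 4, 4, 6, 4, 4, 7, 5], giving D = diag(5, 7, 4, 4, 4, 6, 4, 4, 7, 5) and L = D - A. The multiplicity of 0 as a Laplacian eigenvalue equals the number of connected components. The eigenvalues sum to 50, which equals trace(L) = 2|E|.

[0, 2.6591, 3.2586, 4, 4.6521, 5.6454, 6, 6.8737, 7.9276, 8.9835]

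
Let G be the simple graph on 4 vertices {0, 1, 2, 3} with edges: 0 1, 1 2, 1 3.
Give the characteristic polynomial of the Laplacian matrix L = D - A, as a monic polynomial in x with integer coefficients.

x^4 - 6x^3 + 9x^2 - 4x

With the vertex order [0, 1, 2, 3], the degrees are [1, 3, 1, 1], giving D = diag(1, 3, 1, 1) and L = D - A. L has integer entries, so p(x) = det(xI - L) has integer coefficients. Expanding the determinant yields x^4 - 6x^3 + 9x^2 - 4x. The constant term is 0 because L is singular (the all-ones vector lies in its kernel).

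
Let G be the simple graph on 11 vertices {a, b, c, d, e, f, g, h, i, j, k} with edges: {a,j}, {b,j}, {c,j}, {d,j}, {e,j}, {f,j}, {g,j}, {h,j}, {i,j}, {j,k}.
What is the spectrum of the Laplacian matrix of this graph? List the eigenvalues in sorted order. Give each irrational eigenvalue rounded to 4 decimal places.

With the vertex order [a, b, c, d, e, f, g, h, i, j, k], the degrees are [1, 1, 1, 1, 1, 1, 1, 1, 1, 10, 1], giving D = diag(1, 1, 1, 1, 1, 1, 1, 1, 1, 10, 1) and L = D - A. Diagonalising L (or applying a numerical eigensolver to the 11x11 matrix) gives the spectrum above. By the matrix-tree theorem the graph has (1/11) * product of the nonzero eigenvalues = 1 spanning tree.

[0, 1, 1, 1, 1, 1, 1, 1, 1, 1, 11]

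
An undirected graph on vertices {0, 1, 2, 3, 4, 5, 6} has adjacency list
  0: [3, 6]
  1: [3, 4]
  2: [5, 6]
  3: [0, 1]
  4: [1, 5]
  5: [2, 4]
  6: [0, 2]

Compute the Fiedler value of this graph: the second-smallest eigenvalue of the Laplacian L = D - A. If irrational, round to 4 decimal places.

0.7530

With the vertex order [0, 1, 2, 3, 4, 5, 6], the degrees are [2, 2, 2, 2, 2, 2, 2], giving D = diag(2, 2, 2, 2, 2, 2, 2) and L = D - A. The sorted Laplacian eigenvalues are [0, 0.7530, 0.7530, 2.4450, 2.4450, 3.8019, 3.8019]; the algebraic connectivity is the second entry, 0.7530. By the matrix-tree theorem the graph has (1/7) * product of the nonzero eigenvalues = 7 spanning trees.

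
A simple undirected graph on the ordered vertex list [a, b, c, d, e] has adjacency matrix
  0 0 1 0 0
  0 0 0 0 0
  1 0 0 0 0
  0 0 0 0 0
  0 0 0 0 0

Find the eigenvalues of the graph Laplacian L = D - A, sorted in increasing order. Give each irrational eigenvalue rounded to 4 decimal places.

Each diagonal entry of L is the vertex degree and each off-diagonal entry is -1 where an edge is present, 0 otherwise; in the order [a, b, c, d, e] the diagonal is [1, 0, 1, 0, 0]. Diagonalising L (or applying a numerical eigensolver to the 5x5 matrix) gives the spectrum above. The 4 zero eigenvalues correspond to the 4 connected components. There are 4 zeros in the spectrum, matching the 4 components.

[0, 0, 0, 0, 2]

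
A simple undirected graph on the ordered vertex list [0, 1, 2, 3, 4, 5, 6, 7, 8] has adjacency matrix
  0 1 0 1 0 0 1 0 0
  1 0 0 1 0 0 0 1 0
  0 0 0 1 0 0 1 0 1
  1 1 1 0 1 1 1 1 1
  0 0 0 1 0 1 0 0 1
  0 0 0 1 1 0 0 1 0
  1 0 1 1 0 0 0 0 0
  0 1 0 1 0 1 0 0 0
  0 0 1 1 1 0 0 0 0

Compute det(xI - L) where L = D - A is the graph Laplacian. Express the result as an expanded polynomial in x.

x^9 - 32x^8 + 428x^7 - 3136x^6 + 13786x^5 - 37232x^4 + 60276x^3 - 53424x^2 + 19845x

Each diagonal entry of L is the vertex degree and each off-diagonal entry is -1 where an edge is present, 0 otherwise; in the order [0, 1, 2, 3, 4, 5, 6, 7, 8] the diagonal is [3, 3, 3, 8, 3, 3, 3, 3, 3]. Computing det(xI - L) by cofactor expansion (or equivalently via sum-over-permutations) gives x^9 - 32x^8 + 428x^7 - 3136x^6 + 13786x^5 - 37232x^4 + 60276x^3 - 53424x^2 + 19845x. The constant term is 0 because L is singular (the all-ones vector lies in its kernel). The largest eigenvalue, 9, is at most the vertex count 9.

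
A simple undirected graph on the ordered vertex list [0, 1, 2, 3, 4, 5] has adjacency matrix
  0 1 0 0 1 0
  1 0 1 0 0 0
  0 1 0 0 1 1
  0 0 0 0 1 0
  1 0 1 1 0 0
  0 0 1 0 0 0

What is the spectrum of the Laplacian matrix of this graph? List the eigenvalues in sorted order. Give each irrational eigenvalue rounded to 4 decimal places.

[0, 0.6571, 1, 2.5293, 3, 4.8136]

Each diagonal entry of L is the vertex degree and each off-diagonal entry is -1 where an edge is present, 0 otherwise; in the order [0, 1, 2, 3, 4, 5] the diagonal is [2, 2, 3, 1, 3, 1]. Since every row of L sums to 0, the all-ones vector is in the kernel and 0 is an eigenvalue. The eigenvalues sum to 12, which equals trace(L) = 2|E|.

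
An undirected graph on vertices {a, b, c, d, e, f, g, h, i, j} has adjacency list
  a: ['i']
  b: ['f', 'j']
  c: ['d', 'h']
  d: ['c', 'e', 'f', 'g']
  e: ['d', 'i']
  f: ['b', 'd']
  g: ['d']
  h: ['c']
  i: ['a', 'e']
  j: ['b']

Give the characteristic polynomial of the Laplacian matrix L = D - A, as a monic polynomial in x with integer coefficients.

With the vertex order [a, b, c, d, e, f, g, h, i, j], the degrees are [1, 2, 2, 4, 2, 2, 1, 1, 2, 1], giving D = diag(1, 2, 2, 4, 2, 2, 1, 1, 2, 1) and L = D - A. L has integer entries, so p(x) = det(xI - L) has integer coefficients. Expanding the determinant yields x^10 - 18x^9 + 133x^8 - 526x^7 + 1214x^6 - 1670x^5 + 1341x^4 - 590x^3 + 126x^2 - 10x. The coefficient of x^9 equals -trace(L) = -18, matching the sum of degrees. The eigenvalues sum to 18, which equals trace(L) = 2|E|.

x^10 - 18x^9 + 133x^8 - 526x^7 + 1214x^6 - 1670x^5 + 1341x^4 - 590x^3 + 126x^2 - 10x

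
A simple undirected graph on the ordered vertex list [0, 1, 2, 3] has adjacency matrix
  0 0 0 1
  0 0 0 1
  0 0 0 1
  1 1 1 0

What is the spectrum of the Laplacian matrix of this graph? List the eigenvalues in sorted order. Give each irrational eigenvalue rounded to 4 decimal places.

Each diagonal entry of L is the vertex degree and each off-diagonal entry is -1 where an edge is present, 0 otherwise; in the order [0, 1, 2, 3] the diagonal is [1, 1, 1, 3]. Diagonalising L (or applying a numerical eigensolver to the 4x4 matrix) gives the spectrum above. The single zero eigenvalue shows the graph is connected. By the matrix-tree theorem the graph has (1/4) * product of the nonzero eigenvalues = 1 spanning tree. The largest eigenvalue, 4, is at most the vertex count 4.

[0, 1, 1, 4]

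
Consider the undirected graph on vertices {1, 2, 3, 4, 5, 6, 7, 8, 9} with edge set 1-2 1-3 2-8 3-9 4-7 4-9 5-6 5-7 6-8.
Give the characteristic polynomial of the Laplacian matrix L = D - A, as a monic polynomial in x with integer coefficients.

Each diagonal entry of L is the vertex degree and each off-diagonal entry is -1 where an edge is present, 0 otherwise; in the order [1, 2, 3, 4, 5, 6, 7, 8, 9] the diagonal is [2, 2, 2, 2, 2, 2, 2, 2, 2]. L has integer entries, so p(x) = det(xI - L) has integer coefficients. Expanding the determinant yields x^9 - 18x^8 + 135x^7 - 546x^6 + 1287x^5 - 1782x^4 + 1386x^3 - 540x^2 + 81x. The constant term is 0 because L is singular (the all-ones vector lies in its kernel). The eigenvalues sum to 18, which equals trace(L) = 2|E|.

x^9 - 18x^8 + 135x^7 - 546x^6 + 1287x^5 - 1782x^4 + 1386x^3 - 540x^2 + 81x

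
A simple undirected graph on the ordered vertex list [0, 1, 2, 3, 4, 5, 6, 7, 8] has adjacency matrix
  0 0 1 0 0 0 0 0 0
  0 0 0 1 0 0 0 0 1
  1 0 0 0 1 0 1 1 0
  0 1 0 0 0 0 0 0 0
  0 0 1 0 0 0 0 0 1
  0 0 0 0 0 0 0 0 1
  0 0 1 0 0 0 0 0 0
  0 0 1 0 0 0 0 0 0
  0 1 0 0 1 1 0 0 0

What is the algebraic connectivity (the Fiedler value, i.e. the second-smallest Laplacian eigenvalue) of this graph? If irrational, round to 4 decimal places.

With the vertex order [0, 1, 2, 3, 4, 5, 6, 7, 8], the degrees are [1, 2, 4, 1, 2, 1, 1, 1, 3], giving D = diag(1, 2, 4, 1, 2, 1, 1, 1, 3) and L = D - A. The sorted Laplacian eigenvalues are [0, 0.1884, 0.6144, 1, 1, 1.5333, 2.3798, 4.1545, 5.1296]; the algebraic connectivity is the second entry, 0.1884. There is one zero in the spectrum, matching the 1 component.

0.1884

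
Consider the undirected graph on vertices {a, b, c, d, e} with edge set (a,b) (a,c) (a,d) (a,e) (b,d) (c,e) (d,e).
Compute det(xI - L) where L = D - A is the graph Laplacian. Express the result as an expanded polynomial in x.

x^5 - 14x^4 + 70x^3 - 146x^2 + 105x

With the vertex order [a, b, c, d, e], the degrees are [4, 2, 2, 3, 3], giving D = diag(4, 2, 2, 3, 3) and L = D - A. L has integer entries, so p(x) = det(xI - L) has integer coefficients. Expanding the determinant yields x^5 - 14x^4 + 70x^3 - 146x^2 + 105x. The constant term is 0 because L is singular (the all-ones vector lies in its kernel). The largest eigenvalue, 5, is at most the vertex count 5.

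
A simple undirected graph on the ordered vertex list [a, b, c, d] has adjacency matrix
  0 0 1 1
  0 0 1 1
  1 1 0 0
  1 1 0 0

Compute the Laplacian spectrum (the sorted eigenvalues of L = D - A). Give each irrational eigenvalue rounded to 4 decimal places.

[0, 2, 2, 4]

Each diagonal entry of L is the vertex degree and each off-diagonal entry is -1 where an edge is present, 0 otherwise; in the order [a, b, c, d] the diagonal is [2, 2, 2, 2]. Since every row of L sums to 0, the all-ones vector is in the kernel and 0 is an eigenvalue. The single zero eigenvalue shows the graph is connected.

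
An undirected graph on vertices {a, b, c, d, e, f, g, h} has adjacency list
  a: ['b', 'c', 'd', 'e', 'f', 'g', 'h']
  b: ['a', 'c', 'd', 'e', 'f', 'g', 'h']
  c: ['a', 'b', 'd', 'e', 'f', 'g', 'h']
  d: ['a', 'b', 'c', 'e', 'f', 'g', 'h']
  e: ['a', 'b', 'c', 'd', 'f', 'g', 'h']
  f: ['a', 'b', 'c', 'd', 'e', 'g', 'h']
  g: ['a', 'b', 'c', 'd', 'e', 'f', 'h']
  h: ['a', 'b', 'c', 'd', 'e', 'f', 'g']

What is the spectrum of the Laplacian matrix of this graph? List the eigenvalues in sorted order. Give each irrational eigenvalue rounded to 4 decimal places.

With the vertex order [a, b, c, d, e, f, g, h], the degrees are [7, 7, 7, 7, 7, 7, 7, 7], giving D = diag(7, 7, 7, 7, 7, 7, 7, 7) and L = D - A. L is symmetric positive semidefinite, so every eigenvalue is real and nonnegative. The single zero eigenvalue shows the graph is connected. By the matrix-tree theorem the graph has (1/8) * product of the nonzero eigenvalues = 262144 spanning trees.

[0, 8, 8, 8, 8, 8, 8, 8]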